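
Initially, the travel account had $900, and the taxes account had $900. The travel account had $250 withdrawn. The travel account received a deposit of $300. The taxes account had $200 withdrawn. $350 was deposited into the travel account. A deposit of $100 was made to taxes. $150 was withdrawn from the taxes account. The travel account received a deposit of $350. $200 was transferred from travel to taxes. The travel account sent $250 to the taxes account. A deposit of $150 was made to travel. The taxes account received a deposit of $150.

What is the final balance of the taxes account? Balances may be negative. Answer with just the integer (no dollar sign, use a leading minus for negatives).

Answer: 1250

Derivation:
Tracking account balances step by step:
Start: travel=900, taxes=900
Event 1 (withdraw 250 from travel): travel: 900 - 250 = 650. Balances: travel=650, taxes=900
Event 2 (deposit 300 to travel): travel: 650 + 300 = 950. Balances: travel=950, taxes=900
Event 3 (withdraw 200 from taxes): taxes: 900 - 200 = 700. Balances: travel=950, taxes=700
Event 4 (deposit 350 to travel): travel: 950 + 350 = 1300. Balances: travel=1300, taxes=700
Event 5 (deposit 100 to taxes): taxes: 700 + 100 = 800. Balances: travel=1300, taxes=800
Event 6 (withdraw 150 from taxes): taxes: 800 - 150 = 650. Balances: travel=1300, taxes=650
Event 7 (deposit 350 to travel): travel: 1300 + 350 = 1650. Balances: travel=1650, taxes=650
Event 8 (transfer 200 travel -> taxes): travel: 1650 - 200 = 1450, taxes: 650 + 200 = 850. Balances: travel=1450, taxes=850
Event 9 (transfer 250 travel -> taxes): travel: 1450 - 250 = 1200, taxes: 850 + 250 = 1100. Balances: travel=1200, taxes=1100
Event 10 (deposit 150 to travel): travel: 1200 + 150 = 1350. Balances: travel=1350, taxes=1100
Event 11 (deposit 150 to taxes): taxes: 1100 + 150 = 1250. Balances: travel=1350, taxes=1250

Final balance of taxes: 1250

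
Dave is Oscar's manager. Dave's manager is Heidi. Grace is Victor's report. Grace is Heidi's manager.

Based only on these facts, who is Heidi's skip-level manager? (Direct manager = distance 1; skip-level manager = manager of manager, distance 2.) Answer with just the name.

Answer: Victor

Derivation:
Reconstructing the manager chain from the given facts:
  Victor -> Grace -> Heidi -> Dave -> Oscar
(each arrow means 'manager of the next')
Positions in the chain (0 = top):
  position of Victor: 0
  position of Grace: 1
  position of Heidi: 2
  position of Dave: 3
  position of Oscar: 4

Heidi is at position 2; the skip-level manager is 2 steps up the chain, i.e. position 0: Victor.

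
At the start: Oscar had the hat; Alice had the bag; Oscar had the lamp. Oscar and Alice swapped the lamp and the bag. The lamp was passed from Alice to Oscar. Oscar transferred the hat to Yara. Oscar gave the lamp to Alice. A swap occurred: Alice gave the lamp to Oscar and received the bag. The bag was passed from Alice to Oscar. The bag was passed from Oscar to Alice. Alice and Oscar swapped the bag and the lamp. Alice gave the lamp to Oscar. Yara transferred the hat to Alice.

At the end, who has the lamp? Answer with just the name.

Answer: Oscar

Derivation:
Tracking all object holders:
Start: hat:Oscar, bag:Alice, lamp:Oscar
Event 1 (swap lamp<->bag: now lamp:Alice, bag:Oscar). State: hat:Oscar, bag:Oscar, lamp:Alice
Event 2 (give lamp: Alice -> Oscar). State: hat:Oscar, bag:Oscar, lamp:Oscar
Event 3 (give hat: Oscar -> Yara). State: hat:Yara, bag:Oscar, lamp:Oscar
Event 4 (give lamp: Oscar -> Alice). State: hat:Yara, bag:Oscar, lamp:Alice
Event 5 (swap lamp<->bag: now lamp:Oscar, bag:Alice). State: hat:Yara, bag:Alice, lamp:Oscar
Event 6 (give bag: Alice -> Oscar). State: hat:Yara, bag:Oscar, lamp:Oscar
Event 7 (give bag: Oscar -> Alice). State: hat:Yara, bag:Alice, lamp:Oscar
Event 8 (swap bag<->lamp: now bag:Oscar, lamp:Alice). State: hat:Yara, bag:Oscar, lamp:Alice
Event 9 (give lamp: Alice -> Oscar). State: hat:Yara, bag:Oscar, lamp:Oscar
Event 10 (give hat: Yara -> Alice). State: hat:Alice, bag:Oscar, lamp:Oscar

Final state: hat:Alice, bag:Oscar, lamp:Oscar
The lamp is held by Oscar.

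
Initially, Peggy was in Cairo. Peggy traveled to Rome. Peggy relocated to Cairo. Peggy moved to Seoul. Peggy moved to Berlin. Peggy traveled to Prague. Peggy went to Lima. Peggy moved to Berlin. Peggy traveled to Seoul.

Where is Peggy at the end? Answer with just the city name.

Answer: Seoul

Derivation:
Tracking Peggy's location:
Start: Peggy is in Cairo.
After move 1: Cairo -> Rome. Peggy is in Rome.
After move 2: Rome -> Cairo. Peggy is in Cairo.
After move 3: Cairo -> Seoul. Peggy is in Seoul.
After move 4: Seoul -> Berlin. Peggy is in Berlin.
After move 5: Berlin -> Prague. Peggy is in Prague.
After move 6: Prague -> Lima. Peggy is in Lima.
After move 7: Lima -> Berlin. Peggy is in Berlin.
After move 8: Berlin -> Seoul. Peggy is in Seoul.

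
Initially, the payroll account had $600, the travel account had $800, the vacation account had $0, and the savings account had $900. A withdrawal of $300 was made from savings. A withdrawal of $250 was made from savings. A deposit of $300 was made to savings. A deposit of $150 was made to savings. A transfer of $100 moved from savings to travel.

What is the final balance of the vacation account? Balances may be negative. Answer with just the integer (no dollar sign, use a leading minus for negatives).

Answer: 0

Derivation:
Tracking account balances step by step:
Start: payroll=600, travel=800, vacation=0, savings=900
Event 1 (withdraw 300 from savings): savings: 900 - 300 = 600. Balances: payroll=600, travel=800, vacation=0, savings=600
Event 2 (withdraw 250 from savings): savings: 600 - 250 = 350. Balances: payroll=600, travel=800, vacation=0, savings=350
Event 3 (deposit 300 to savings): savings: 350 + 300 = 650. Balances: payroll=600, travel=800, vacation=0, savings=650
Event 4 (deposit 150 to savings): savings: 650 + 150 = 800. Balances: payroll=600, travel=800, vacation=0, savings=800
Event 5 (transfer 100 savings -> travel): savings: 800 - 100 = 700, travel: 800 + 100 = 900. Balances: payroll=600, travel=900, vacation=0, savings=700

Final balance of vacation: 0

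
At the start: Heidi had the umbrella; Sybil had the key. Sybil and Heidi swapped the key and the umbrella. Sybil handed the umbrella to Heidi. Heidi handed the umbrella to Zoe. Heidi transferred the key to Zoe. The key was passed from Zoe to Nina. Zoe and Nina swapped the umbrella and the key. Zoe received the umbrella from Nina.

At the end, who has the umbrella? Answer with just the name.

Tracking all object holders:
Start: umbrella:Heidi, key:Sybil
Event 1 (swap key<->umbrella: now key:Heidi, umbrella:Sybil). State: umbrella:Sybil, key:Heidi
Event 2 (give umbrella: Sybil -> Heidi). State: umbrella:Heidi, key:Heidi
Event 3 (give umbrella: Heidi -> Zoe). State: umbrella:Zoe, key:Heidi
Event 4 (give key: Heidi -> Zoe). State: umbrella:Zoe, key:Zoe
Event 5 (give key: Zoe -> Nina). State: umbrella:Zoe, key:Nina
Event 6 (swap umbrella<->key: now umbrella:Nina, key:Zoe). State: umbrella:Nina, key:Zoe
Event 7 (give umbrella: Nina -> Zoe). State: umbrella:Zoe, key:Zoe

Final state: umbrella:Zoe, key:Zoe
The umbrella is held by Zoe.

Answer: Zoe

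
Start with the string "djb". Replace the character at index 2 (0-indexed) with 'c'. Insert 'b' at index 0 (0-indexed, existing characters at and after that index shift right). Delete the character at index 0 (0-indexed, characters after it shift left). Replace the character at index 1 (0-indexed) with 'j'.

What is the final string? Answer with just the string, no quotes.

Answer: djc

Derivation:
Applying each edit step by step:
Start: "djb"
Op 1 (replace idx 2: 'b' -> 'c'): "djb" -> "djc"
Op 2 (insert 'b' at idx 0): "djc" -> "bdjc"
Op 3 (delete idx 0 = 'b'): "bdjc" -> "djc"
Op 4 (replace idx 1: 'j' -> 'j'): "djc" -> "djc"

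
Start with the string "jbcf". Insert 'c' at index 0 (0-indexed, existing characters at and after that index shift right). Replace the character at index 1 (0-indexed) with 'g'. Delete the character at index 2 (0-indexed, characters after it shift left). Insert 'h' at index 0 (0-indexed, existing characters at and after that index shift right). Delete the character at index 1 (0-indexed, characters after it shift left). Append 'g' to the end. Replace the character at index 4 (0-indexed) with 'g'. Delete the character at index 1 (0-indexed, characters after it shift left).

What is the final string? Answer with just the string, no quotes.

Applying each edit step by step:
Start: "jbcf"
Op 1 (insert 'c' at idx 0): "jbcf" -> "cjbcf"
Op 2 (replace idx 1: 'j' -> 'g'): "cjbcf" -> "cgbcf"
Op 3 (delete idx 2 = 'b'): "cgbcf" -> "cgcf"
Op 4 (insert 'h' at idx 0): "cgcf" -> "hcgcf"
Op 5 (delete idx 1 = 'c'): "hcgcf" -> "hgcf"
Op 6 (append 'g'): "hgcf" -> "hgcfg"
Op 7 (replace idx 4: 'g' -> 'g'): "hgcfg" -> "hgcfg"
Op 8 (delete idx 1 = 'g'): "hgcfg" -> "hcfg"

Answer: hcfg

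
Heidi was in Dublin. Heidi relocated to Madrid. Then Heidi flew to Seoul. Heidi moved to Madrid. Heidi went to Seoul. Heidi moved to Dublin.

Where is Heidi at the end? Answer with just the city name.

Tracking Heidi's location:
Start: Heidi is in Dublin.
After move 1: Dublin -> Madrid. Heidi is in Madrid.
After move 2: Madrid -> Seoul. Heidi is in Seoul.
After move 3: Seoul -> Madrid. Heidi is in Madrid.
After move 4: Madrid -> Seoul. Heidi is in Seoul.
After move 5: Seoul -> Dublin. Heidi is in Dublin.

Answer: Dublin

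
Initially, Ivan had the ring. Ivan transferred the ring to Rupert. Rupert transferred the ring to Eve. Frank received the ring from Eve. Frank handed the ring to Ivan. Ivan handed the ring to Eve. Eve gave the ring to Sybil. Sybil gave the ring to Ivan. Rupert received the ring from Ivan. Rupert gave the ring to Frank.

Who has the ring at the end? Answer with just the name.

Answer: Frank

Derivation:
Tracking the ring through each event:
Start: Ivan has the ring.
After event 1: Rupert has the ring.
After event 2: Eve has the ring.
After event 3: Frank has the ring.
After event 4: Ivan has the ring.
After event 5: Eve has the ring.
After event 6: Sybil has the ring.
After event 7: Ivan has the ring.
After event 8: Rupert has the ring.
After event 9: Frank has the ring.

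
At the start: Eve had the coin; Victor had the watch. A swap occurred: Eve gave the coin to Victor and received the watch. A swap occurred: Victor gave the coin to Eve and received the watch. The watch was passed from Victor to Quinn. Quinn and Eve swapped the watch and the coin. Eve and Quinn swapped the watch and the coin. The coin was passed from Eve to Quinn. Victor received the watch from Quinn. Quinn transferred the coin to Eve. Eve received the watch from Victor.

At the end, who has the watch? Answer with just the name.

Tracking all object holders:
Start: coin:Eve, watch:Victor
Event 1 (swap coin<->watch: now coin:Victor, watch:Eve). State: coin:Victor, watch:Eve
Event 2 (swap coin<->watch: now coin:Eve, watch:Victor). State: coin:Eve, watch:Victor
Event 3 (give watch: Victor -> Quinn). State: coin:Eve, watch:Quinn
Event 4 (swap watch<->coin: now watch:Eve, coin:Quinn). State: coin:Quinn, watch:Eve
Event 5 (swap watch<->coin: now watch:Quinn, coin:Eve). State: coin:Eve, watch:Quinn
Event 6 (give coin: Eve -> Quinn). State: coin:Quinn, watch:Quinn
Event 7 (give watch: Quinn -> Victor). State: coin:Quinn, watch:Victor
Event 8 (give coin: Quinn -> Eve). State: coin:Eve, watch:Victor
Event 9 (give watch: Victor -> Eve). State: coin:Eve, watch:Eve

Final state: coin:Eve, watch:Eve
The watch is held by Eve.

Answer: Eve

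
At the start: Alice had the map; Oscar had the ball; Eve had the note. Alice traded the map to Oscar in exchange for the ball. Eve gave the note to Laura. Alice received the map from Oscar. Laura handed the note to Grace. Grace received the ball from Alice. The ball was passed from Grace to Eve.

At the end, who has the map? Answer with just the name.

Tracking all object holders:
Start: map:Alice, ball:Oscar, note:Eve
Event 1 (swap map<->ball: now map:Oscar, ball:Alice). State: map:Oscar, ball:Alice, note:Eve
Event 2 (give note: Eve -> Laura). State: map:Oscar, ball:Alice, note:Laura
Event 3 (give map: Oscar -> Alice). State: map:Alice, ball:Alice, note:Laura
Event 4 (give note: Laura -> Grace). State: map:Alice, ball:Alice, note:Grace
Event 5 (give ball: Alice -> Grace). State: map:Alice, ball:Grace, note:Grace
Event 6 (give ball: Grace -> Eve). State: map:Alice, ball:Eve, note:Grace

Final state: map:Alice, ball:Eve, note:Grace
The map is held by Alice.

Answer: Alice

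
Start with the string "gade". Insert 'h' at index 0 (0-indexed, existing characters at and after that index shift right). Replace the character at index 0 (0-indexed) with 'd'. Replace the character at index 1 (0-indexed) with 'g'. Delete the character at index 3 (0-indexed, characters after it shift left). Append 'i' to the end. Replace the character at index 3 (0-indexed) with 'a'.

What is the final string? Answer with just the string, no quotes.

Applying each edit step by step:
Start: "gade"
Op 1 (insert 'h' at idx 0): "gade" -> "hgade"
Op 2 (replace idx 0: 'h' -> 'd'): "hgade" -> "dgade"
Op 3 (replace idx 1: 'g' -> 'g'): "dgade" -> "dgade"
Op 4 (delete idx 3 = 'd'): "dgade" -> "dgae"
Op 5 (append 'i'): "dgae" -> "dgaei"
Op 6 (replace idx 3: 'e' -> 'a'): "dgaei" -> "dgaai"

Answer: dgaai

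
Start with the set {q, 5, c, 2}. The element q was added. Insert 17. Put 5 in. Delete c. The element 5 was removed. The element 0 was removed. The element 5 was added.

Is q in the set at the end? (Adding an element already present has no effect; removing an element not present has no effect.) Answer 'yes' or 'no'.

Tracking the set through each operation:
Start: {2, 5, c, q}
Event 1 (add q): already present, no change. Set: {2, 5, c, q}
Event 2 (add 17): added. Set: {17, 2, 5, c, q}
Event 3 (add 5): already present, no change. Set: {17, 2, 5, c, q}
Event 4 (remove c): removed. Set: {17, 2, 5, q}
Event 5 (remove 5): removed. Set: {17, 2, q}
Event 6 (remove 0): not present, no change. Set: {17, 2, q}
Event 7 (add 5): added. Set: {17, 2, 5, q}

Final set: {17, 2, 5, q} (size 4)
q is in the final set.

Answer: yes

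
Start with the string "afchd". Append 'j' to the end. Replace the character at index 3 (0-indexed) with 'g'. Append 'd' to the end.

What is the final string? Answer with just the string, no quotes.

Applying each edit step by step:
Start: "afchd"
Op 1 (append 'j'): "afchd" -> "afchdj"
Op 2 (replace idx 3: 'h' -> 'g'): "afchdj" -> "afcgdj"
Op 3 (append 'd'): "afcgdj" -> "afcgdjd"

Answer: afcgdjd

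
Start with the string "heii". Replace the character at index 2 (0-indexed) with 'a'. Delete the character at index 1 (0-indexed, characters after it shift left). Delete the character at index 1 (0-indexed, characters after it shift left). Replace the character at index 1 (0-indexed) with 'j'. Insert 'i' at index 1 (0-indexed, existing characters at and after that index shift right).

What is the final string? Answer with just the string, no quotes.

Applying each edit step by step:
Start: "heii"
Op 1 (replace idx 2: 'i' -> 'a'): "heii" -> "heai"
Op 2 (delete idx 1 = 'e'): "heai" -> "hai"
Op 3 (delete idx 1 = 'a'): "hai" -> "hi"
Op 4 (replace idx 1: 'i' -> 'j'): "hi" -> "hj"
Op 5 (insert 'i' at idx 1): "hj" -> "hij"

Answer: hij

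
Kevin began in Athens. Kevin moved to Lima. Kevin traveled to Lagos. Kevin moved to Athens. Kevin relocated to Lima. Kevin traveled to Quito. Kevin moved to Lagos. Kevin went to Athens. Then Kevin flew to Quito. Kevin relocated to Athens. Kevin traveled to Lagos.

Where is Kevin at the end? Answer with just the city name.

Answer: Lagos

Derivation:
Tracking Kevin's location:
Start: Kevin is in Athens.
After move 1: Athens -> Lima. Kevin is in Lima.
After move 2: Lima -> Lagos. Kevin is in Lagos.
After move 3: Lagos -> Athens. Kevin is in Athens.
After move 4: Athens -> Lima. Kevin is in Lima.
After move 5: Lima -> Quito. Kevin is in Quito.
After move 6: Quito -> Lagos. Kevin is in Lagos.
After move 7: Lagos -> Athens. Kevin is in Athens.
After move 8: Athens -> Quito. Kevin is in Quito.
After move 9: Quito -> Athens. Kevin is in Athens.
After move 10: Athens -> Lagos. Kevin is in Lagos.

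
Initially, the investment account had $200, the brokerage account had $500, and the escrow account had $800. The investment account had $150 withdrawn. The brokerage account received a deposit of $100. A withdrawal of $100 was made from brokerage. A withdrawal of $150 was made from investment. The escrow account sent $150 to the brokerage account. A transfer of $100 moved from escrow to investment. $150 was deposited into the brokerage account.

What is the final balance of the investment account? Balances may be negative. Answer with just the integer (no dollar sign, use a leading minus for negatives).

Tracking account balances step by step:
Start: investment=200, brokerage=500, escrow=800
Event 1 (withdraw 150 from investment): investment: 200 - 150 = 50. Balances: investment=50, brokerage=500, escrow=800
Event 2 (deposit 100 to brokerage): brokerage: 500 + 100 = 600. Balances: investment=50, brokerage=600, escrow=800
Event 3 (withdraw 100 from brokerage): brokerage: 600 - 100 = 500. Balances: investment=50, brokerage=500, escrow=800
Event 4 (withdraw 150 from investment): investment: 50 - 150 = -100. Balances: investment=-100, brokerage=500, escrow=800
Event 5 (transfer 150 escrow -> brokerage): escrow: 800 - 150 = 650, brokerage: 500 + 150 = 650. Balances: investment=-100, brokerage=650, escrow=650
Event 6 (transfer 100 escrow -> investment): escrow: 650 - 100 = 550, investment: -100 + 100 = 0. Balances: investment=0, brokerage=650, escrow=550
Event 7 (deposit 150 to brokerage): brokerage: 650 + 150 = 800. Balances: investment=0, brokerage=800, escrow=550

Final balance of investment: 0

Answer: 0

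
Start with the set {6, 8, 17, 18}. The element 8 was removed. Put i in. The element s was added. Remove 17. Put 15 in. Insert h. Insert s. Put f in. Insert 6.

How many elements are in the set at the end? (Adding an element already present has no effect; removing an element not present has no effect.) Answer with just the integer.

Answer: 7

Derivation:
Tracking the set through each operation:
Start: {17, 18, 6, 8}
Event 1 (remove 8): removed. Set: {17, 18, 6}
Event 2 (add i): added. Set: {17, 18, 6, i}
Event 3 (add s): added. Set: {17, 18, 6, i, s}
Event 4 (remove 17): removed. Set: {18, 6, i, s}
Event 5 (add 15): added. Set: {15, 18, 6, i, s}
Event 6 (add h): added. Set: {15, 18, 6, h, i, s}
Event 7 (add s): already present, no change. Set: {15, 18, 6, h, i, s}
Event 8 (add f): added. Set: {15, 18, 6, f, h, i, s}
Event 9 (add 6): already present, no change. Set: {15, 18, 6, f, h, i, s}

Final set: {15, 18, 6, f, h, i, s} (size 7)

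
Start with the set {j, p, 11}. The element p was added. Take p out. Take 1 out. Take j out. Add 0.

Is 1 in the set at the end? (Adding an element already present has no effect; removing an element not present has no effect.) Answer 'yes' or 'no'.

Answer: no

Derivation:
Tracking the set through each operation:
Start: {11, j, p}
Event 1 (add p): already present, no change. Set: {11, j, p}
Event 2 (remove p): removed. Set: {11, j}
Event 3 (remove 1): not present, no change. Set: {11, j}
Event 4 (remove j): removed. Set: {11}
Event 5 (add 0): added. Set: {0, 11}

Final set: {0, 11} (size 2)
1 is NOT in the final set.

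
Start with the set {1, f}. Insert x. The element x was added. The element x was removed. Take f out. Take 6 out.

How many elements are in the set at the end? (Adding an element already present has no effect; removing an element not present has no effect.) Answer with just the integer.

Tracking the set through each operation:
Start: {1, f}
Event 1 (add x): added. Set: {1, f, x}
Event 2 (add x): already present, no change. Set: {1, f, x}
Event 3 (remove x): removed. Set: {1, f}
Event 4 (remove f): removed. Set: {1}
Event 5 (remove 6): not present, no change. Set: {1}

Final set: {1} (size 1)

Answer: 1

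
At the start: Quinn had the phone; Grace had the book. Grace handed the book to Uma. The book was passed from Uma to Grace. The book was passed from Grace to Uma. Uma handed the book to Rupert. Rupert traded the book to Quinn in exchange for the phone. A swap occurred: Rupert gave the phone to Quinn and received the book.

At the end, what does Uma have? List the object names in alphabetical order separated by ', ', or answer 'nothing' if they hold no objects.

Tracking all object holders:
Start: phone:Quinn, book:Grace
Event 1 (give book: Grace -> Uma). State: phone:Quinn, book:Uma
Event 2 (give book: Uma -> Grace). State: phone:Quinn, book:Grace
Event 3 (give book: Grace -> Uma). State: phone:Quinn, book:Uma
Event 4 (give book: Uma -> Rupert). State: phone:Quinn, book:Rupert
Event 5 (swap book<->phone: now book:Quinn, phone:Rupert). State: phone:Rupert, book:Quinn
Event 6 (swap phone<->book: now phone:Quinn, book:Rupert). State: phone:Quinn, book:Rupert

Final state: phone:Quinn, book:Rupert
Uma holds: (nothing).

Answer: nothing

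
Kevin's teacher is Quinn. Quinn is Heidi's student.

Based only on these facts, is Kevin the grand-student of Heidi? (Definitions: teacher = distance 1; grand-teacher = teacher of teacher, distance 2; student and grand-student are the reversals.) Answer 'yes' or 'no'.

Reconstructing the teacher chain from the given facts:
  Heidi -> Quinn -> Kevin
(each arrow means 'teacher of the next')
Positions in the chain (0 = top):
  position of Heidi: 0
  position of Quinn: 1
  position of Kevin: 2

Kevin is at position 2, Heidi is at position 0; signed distance (j - i) = -2.
'grand-student' requires j - i = -2. Actual distance is -2, so the relation HOLDS.

Answer: yes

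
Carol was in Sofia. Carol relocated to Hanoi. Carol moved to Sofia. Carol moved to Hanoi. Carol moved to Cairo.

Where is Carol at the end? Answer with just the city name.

Answer: Cairo

Derivation:
Tracking Carol's location:
Start: Carol is in Sofia.
After move 1: Sofia -> Hanoi. Carol is in Hanoi.
After move 2: Hanoi -> Sofia. Carol is in Sofia.
After move 3: Sofia -> Hanoi. Carol is in Hanoi.
After move 4: Hanoi -> Cairo. Carol is in Cairo.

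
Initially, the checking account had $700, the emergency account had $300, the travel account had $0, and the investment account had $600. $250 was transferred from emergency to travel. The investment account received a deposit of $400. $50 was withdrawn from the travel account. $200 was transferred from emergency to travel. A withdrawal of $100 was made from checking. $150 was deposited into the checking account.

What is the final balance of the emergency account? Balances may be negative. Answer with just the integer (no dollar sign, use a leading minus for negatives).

Answer: -150

Derivation:
Tracking account balances step by step:
Start: checking=700, emergency=300, travel=0, investment=600
Event 1 (transfer 250 emergency -> travel): emergency: 300 - 250 = 50, travel: 0 + 250 = 250. Balances: checking=700, emergency=50, travel=250, investment=600
Event 2 (deposit 400 to investment): investment: 600 + 400 = 1000. Balances: checking=700, emergency=50, travel=250, investment=1000
Event 3 (withdraw 50 from travel): travel: 250 - 50 = 200. Balances: checking=700, emergency=50, travel=200, investment=1000
Event 4 (transfer 200 emergency -> travel): emergency: 50 - 200 = -150, travel: 200 + 200 = 400. Balances: checking=700, emergency=-150, travel=400, investment=1000
Event 5 (withdraw 100 from checking): checking: 700 - 100 = 600. Balances: checking=600, emergency=-150, travel=400, investment=1000
Event 6 (deposit 150 to checking): checking: 600 + 150 = 750. Balances: checking=750, emergency=-150, travel=400, investment=1000

Final balance of emergency: -150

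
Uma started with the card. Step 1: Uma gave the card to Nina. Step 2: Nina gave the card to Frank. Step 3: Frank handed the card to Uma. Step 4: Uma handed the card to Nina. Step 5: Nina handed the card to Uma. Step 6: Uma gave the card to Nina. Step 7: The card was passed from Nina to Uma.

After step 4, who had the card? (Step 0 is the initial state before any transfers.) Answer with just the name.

Answer: Nina

Derivation:
Tracking the card holder through step 4:
After step 0 (start): Uma
After step 1: Nina
After step 2: Frank
After step 3: Uma
After step 4: Nina

At step 4, the holder is Nina.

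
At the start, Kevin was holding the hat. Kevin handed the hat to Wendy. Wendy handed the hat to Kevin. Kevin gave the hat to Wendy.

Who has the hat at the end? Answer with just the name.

Tracking the hat through each event:
Start: Kevin has the hat.
After event 1: Wendy has the hat.
After event 2: Kevin has the hat.
After event 3: Wendy has the hat.

Answer: Wendy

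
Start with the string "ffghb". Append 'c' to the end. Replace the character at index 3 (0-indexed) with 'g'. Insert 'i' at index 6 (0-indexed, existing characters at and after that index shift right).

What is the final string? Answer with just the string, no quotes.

Applying each edit step by step:
Start: "ffghb"
Op 1 (append 'c'): "ffghb" -> "ffghbc"
Op 2 (replace idx 3: 'h' -> 'g'): "ffghbc" -> "ffggbc"
Op 3 (insert 'i' at idx 6): "ffggbc" -> "ffggbci"

Answer: ffggbci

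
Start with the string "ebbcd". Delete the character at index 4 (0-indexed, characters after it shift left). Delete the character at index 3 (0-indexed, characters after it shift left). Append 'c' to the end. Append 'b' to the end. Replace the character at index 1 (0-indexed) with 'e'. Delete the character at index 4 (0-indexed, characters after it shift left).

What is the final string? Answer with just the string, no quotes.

Answer: eebc

Derivation:
Applying each edit step by step:
Start: "ebbcd"
Op 1 (delete idx 4 = 'd'): "ebbcd" -> "ebbc"
Op 2 (delete idx 3 = 'c'): "ebbc" -> "ebb"
Op 3 (append 'c'): "ebb" -> "ebbc"
Op 4 (append 'b'): "ebbc" -> "ebbcb"
Op 5 (replace idx 1: 'b' -> 'e'): "ebbcb" -> "eebcb"
Op 6 (delete idx 4 = 'b'): "eebcb" -> "eebc"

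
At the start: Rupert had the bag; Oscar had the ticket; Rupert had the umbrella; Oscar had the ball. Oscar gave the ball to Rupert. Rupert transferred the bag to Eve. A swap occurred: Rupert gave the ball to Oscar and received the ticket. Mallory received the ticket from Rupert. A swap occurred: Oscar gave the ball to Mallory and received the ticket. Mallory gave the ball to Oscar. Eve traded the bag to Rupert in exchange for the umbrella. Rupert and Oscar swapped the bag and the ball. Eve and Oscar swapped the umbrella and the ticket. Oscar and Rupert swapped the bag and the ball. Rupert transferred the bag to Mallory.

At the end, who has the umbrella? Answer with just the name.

Tracking all object holders:
Start: bag:Rupert, ticket:Oscar, umbrella:Rupert, ball:Oscar
Event 1 (give ball: Oscar -> Rupert). State: bag:Rupert, ticket:Oscar, umbrella:Rupert, ball:Rupert
Event 2 (give bag: Rupert -> Eve). State: bag:Eve, ticket:Oscar, umbrella:Rupert, ball:Rupert
Event 3 (swap ball<->ticket: now ball:Oscar, ticket:Rupert). State: bag:Eve, ticket:Rupert, umbrella:Rupert, ball:Oscar
Event 4 (give ticket: Rupert -> Mallory). State: bag:Eve, ticket:Mallory, umbrella:Rupert, ball:Oscar
Event 5 (swap ball<->ticket: now ball:Mallory, ticket:Oscar). State: bag:Eve, ticket:Oscar, umbrella:Rupert, ball:Mallory
Event 6 (give ball: Mallory -> Oscar). State: bag:Eve, ticket:Oscar, umbrella:Rupert, ball:Oscar
Event 7 (swap bag<->umbrella: now bag:Rupert, umbrella:Eve). State: bag:Rupert, ticket:Oscar, umbrella:Eve, ball:Oscar
Event 8 (swap bag<->ball: now bag:Oscar, ball:Rupert). State: bag:Oscar, ticket:Oscar, umbrella:Eve, ball:Rupert
Event 9 (swap umbrella<->ticket: now umbrella:Oscar, ticket:Eve). State: bag:Oscar, ticket:Eve, umbrella:Oscar, ball:Rupert
Event 10 (swap bag<->ball: now bag:Rupert, ball:Oscar). State: bag:Rupert, ticket:Eve, umbrella:Oscar, ball:Oscar
Event 11 (give bag: Rupert -> Mallory). State: bag:Mallory, ticket:Eve, umbrella:Oscar, ball:Oscar

Final state: bag:Mallory, ticket:Eve, umbrella:Oscar, ball:Oscar
The umbrella is held by Oscar.

Answer: Oscar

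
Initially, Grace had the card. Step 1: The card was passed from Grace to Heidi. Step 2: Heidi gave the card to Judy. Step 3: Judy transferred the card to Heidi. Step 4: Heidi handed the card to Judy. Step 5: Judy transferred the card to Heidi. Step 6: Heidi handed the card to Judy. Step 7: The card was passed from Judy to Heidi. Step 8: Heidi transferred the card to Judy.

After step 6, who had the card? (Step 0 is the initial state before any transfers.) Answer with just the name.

Answer: Judy

Derivation:
Tracking the card holder through step 6:
After step 0 (start): Grace
After step 1: Heidi
After step 2: Judy
After step 3: Heidi
After step 4: Judy
After step 5: Heidi
After step 6: Judy

At step 6, the holder is Judy.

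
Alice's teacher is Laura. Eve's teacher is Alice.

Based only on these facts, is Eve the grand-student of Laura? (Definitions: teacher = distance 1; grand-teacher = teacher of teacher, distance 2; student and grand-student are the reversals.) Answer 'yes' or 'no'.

Answer: yes

Derivation:
Reconstructing the teacher chain from the given facts:
  Laura -> Alice -> Eve
(each arrow means 'teacher of the next')
Positions in the chain (0 = top):
  position of Laura: 0
  position of Alice: 1
  position of Eve: 2

Eve is at position 2, Laura is at position 0; signed distance (j - i) = -2.
'grand-student' requires j - i = -2. Actual distance is -2, so the relation HOLDS.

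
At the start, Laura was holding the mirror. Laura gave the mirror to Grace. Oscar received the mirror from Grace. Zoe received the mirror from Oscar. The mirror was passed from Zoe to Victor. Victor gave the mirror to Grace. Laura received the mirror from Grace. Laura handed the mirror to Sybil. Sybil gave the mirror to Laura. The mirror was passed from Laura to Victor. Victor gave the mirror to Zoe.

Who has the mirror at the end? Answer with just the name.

Answer: Zoe

Derivation:
Tracking the mirror through each event:
Start: Laura has the mirror.
After event 1: Grace has the mirror.
After event 2: Oscar has the mirror.
After event 3: Zoe has the mirror.
After event 4: Victor has the mirror.
After event 5: Grace has the mirror.
After event 6: Laura has the mirror.
After event 7: Sybil has the mirror.
After event 8: Laura has the mirror.
After event 9: Victor has the mirror.
After event 10: Zoe has the mirror.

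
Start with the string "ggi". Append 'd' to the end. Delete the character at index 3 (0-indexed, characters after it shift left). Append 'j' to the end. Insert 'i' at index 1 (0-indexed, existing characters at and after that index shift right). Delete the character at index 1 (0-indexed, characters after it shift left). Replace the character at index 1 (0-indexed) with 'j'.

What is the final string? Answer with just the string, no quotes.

Answer: gjij

Derivation:
Applying each edit step by step:
Start: "ggi"
Op 1 (append 'd'): "ggi" -> "ggid"
Op 2 (delete idx 3 = 'd'): "ggid" -> "ggi"
Op 3 (append 'j'): "ggi" -> "ggij"
Op 4 (insert 'i' at idx 1): "ggij" -> "gigij"
Op 5 (delete idx 1 = 'i'): "gigij" -> "ggij"
Op 6 (replace idx 1: 'g' -> 'j'): "ggij" -> "gjij"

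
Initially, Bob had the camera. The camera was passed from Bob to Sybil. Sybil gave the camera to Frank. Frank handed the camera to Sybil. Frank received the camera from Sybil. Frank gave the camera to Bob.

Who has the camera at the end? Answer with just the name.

Answer: Bob

Derivation:
Tracking the camera through each event:
Start: Bob has the camera.
After event 1: Sybil has the camera.
After event 2: Frank has the camera.
After event 3: Sybil has the camera.
After event 4: Frank has the camera.
After event 5: Bob has the camera.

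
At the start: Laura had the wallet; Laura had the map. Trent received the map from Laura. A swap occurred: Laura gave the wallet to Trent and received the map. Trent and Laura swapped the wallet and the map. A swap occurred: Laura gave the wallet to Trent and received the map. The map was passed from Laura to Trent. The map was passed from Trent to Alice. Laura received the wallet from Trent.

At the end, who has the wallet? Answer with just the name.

Answer: Laura

Derivation:
Tracking all object holders:
Start: wallet:Laura, map:Laura
Event 1 (give map: Laura -> Trent). State: wallet:Laura, map:Trent
Event 2 (swap wallet<->map: now wallet:Trent, map:Laura). State: wallet:Trent, map:Laura
Event 3 (swap wallet<->map: now wallet:Laura, map:Trent). State: wallet:Laura, map:Trent
Event 4 (swap wallet<->map: now wallet:Trent, map:Laura). State: wallet:Trent, map:Laura
Event 5 (give map: Laura -> Trent). State: wallet:Trent, map:Trent
Event 6 (give map: Trent -> Alice). State: wallet:Trent, map:Alice
Event 7 (give wallet: Trent -> Laura). State: wallet:Laura, map:Alice

Final state: wallet:Laura, map:Alice
The wallet is held by Laura.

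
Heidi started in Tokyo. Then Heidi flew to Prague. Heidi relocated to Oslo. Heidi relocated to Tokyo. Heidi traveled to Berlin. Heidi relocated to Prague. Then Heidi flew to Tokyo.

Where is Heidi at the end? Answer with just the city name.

Tracking Heidi's location:
Start: Heidi is in Tokyo.
After move 1: Tokyo -> Prague. Heidi is in Prague.
After move 2: Prague -> Oslo. Heidi is in Oslo.
After move 3: Oslo -> Tokyo. Heidi is in Tokyo.
After move 4: Tokyo -> Berlin. Heidi is in Berlin.
After move 5: Berlin -> Prague. Heidi is in Prague.
After move 6: Prague -> Tokyo. Heidi is in Tokyo.

Answer: Tokyo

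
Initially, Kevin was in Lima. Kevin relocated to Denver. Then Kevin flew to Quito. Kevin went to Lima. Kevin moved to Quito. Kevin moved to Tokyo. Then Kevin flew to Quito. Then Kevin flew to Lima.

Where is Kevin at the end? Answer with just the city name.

Answer: Lima

Derivation:
Tracking Kevin's location:
Start: Kevin is in Lima.
After move 1: Lima -> Denver. Kevin is in Denver.
After move 2: Denver -> Quito. Kevin is in Quito.
After move 3: Quito -> Lima. Kevin is in Lima.
After move 4: Lima -> Quito. Kevin is in Quito.
After move 5: Quito -> Tokyo. Kevin is in Tokyo.
After move 6: Tokyo -> Quito. Kevin is in Quito.
After move 7: Quito -> Lima. Kevin is in Lima.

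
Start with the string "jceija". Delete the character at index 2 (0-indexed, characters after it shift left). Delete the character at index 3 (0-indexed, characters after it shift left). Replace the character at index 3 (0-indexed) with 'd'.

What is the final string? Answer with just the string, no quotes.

Answer: jcid

Derivation:
Applying each edit step by step:
Start: "jceija"
Op 1 (delete idx 2 = 'e'): "jceija" -> "jcija"
Op 2 (delete idx 3 = 'j'): "jcija" -> "jcia"
Op 3 (replace idx 3: 'a' -> 'd'): "jcia" -> "jcid"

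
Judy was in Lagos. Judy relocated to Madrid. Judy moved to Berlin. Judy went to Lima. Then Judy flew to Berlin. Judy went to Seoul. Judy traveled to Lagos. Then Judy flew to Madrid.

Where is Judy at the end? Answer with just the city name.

Tracking Judy's location:
Start: Judy is in Lagos.
After move 1: Lagos -> Madrid. Judy is in Madrid.
After move 2: Madrid -> Berlin. Judy is in Berlin.
After move 3: Berlin -> Lima. Judy is in Lima.
After move 4: Lima -> Berlin. Judy is in Berlin.
After move 5: Berlin -> Seoul. Judy is in Seoul.
After move 6: Seoul -> Lagos. Judy is in Lagos.
After move 7: Lagos -> Madrid. Judy is in Madrid.

Answer: Madrid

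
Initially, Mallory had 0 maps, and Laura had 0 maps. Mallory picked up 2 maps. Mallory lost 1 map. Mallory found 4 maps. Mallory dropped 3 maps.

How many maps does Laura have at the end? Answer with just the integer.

Answer: 0

Derivation:
Tracking counts step by step:
Start: Mallory=0, Laura=0
Event 1 (Mallory +2): Mallory: 0 -> 2. State: Mallory=2, Laura=0
Event 2 (Mallory -1): Mallory: 2 -> 1. State: Mallory=1, Laura=0
Event 3 (Mallory +4): Mallory: 1 -> 5. State: Mallory=5, Laura=0
Event 4 (Mallory -3): Mallory: 5 -> 2. State: Mallory=2, Laura=0

Laura's final count: 0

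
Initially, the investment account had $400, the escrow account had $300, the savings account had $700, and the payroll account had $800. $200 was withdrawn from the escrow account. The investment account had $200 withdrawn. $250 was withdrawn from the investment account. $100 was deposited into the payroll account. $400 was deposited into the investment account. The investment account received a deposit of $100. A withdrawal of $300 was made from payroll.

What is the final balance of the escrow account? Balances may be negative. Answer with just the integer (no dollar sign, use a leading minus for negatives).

Answer: 100

Derivation:
Tracking account balances step by step:
Start: investment=400, escrow=300, savings=700, payroll=800
Event 1 (withdraw 200 from escrow): escrow: 300 - 200 = 100. Balances: investment=400, escrow=100, savings=700, payroll=800
Event 2 (withdraw 200 from investment): investment: 400 - 200 = 200. Balances: investment=200, escrow=100, savings=700, payroll=800
Event 3 (withdraw 250 from investment): investment: 200 - 250 = -50. Balances: investment=-50, escrow=100, savings=700, payroll=800
Event 4 (deposit 100 to payroll): payroll: 800 + 100 = 900. Balances: investment=-50, escrow=100, savings=700, payroll=900
Event 5 (deposit 400 to investment): investment: -50 + 400 = 350. Balances: investment=350, escrow=100, savings=700, payroll=900
Event 6 (deposit 100 to investment): investment: 350 + 100 = 450. Balances: investment=450, escrow=100, savings=700, payroll=900
Event 7 (withdraw 300 from payroll): payroll: 900 - 300 = 600. Balances: investment=450, escrow=100, savings=700, payroll=600

Final balance of escrow: 100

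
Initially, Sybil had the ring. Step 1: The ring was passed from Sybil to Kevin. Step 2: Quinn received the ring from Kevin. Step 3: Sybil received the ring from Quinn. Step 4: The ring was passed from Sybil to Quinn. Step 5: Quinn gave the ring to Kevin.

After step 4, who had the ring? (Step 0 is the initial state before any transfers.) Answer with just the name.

Tracking the ring holder through step 4:
After step 0 (start): Sybil
After step 1: Kevin
After step 2: Quinn
After step 3: Sybil
After step 4: Quinn

At step 4, the holder is Quinn.

Answer: Quinn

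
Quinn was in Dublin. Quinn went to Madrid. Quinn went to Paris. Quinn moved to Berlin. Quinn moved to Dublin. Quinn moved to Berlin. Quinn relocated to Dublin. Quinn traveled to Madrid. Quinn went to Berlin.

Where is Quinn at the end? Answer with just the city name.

Tracking Quinn's location:
Start: Quinn is in Dublin.
After move 1: Dublin -> Madrid. Quinn is in Madrid.
After move 2: Madrid -> Paris. Quinn is in Paris.
After move 3: Paris -> Berlin. Quinn is in Berlin.
After move 4: Berlin -> Dublin. Quinn is in Dublin.
After move 5: Dublin -> Berlin. Quinn is in Berlin.
After move 6: Berlin -> Dublin. Quinn is in Dublin.
After move 7: Dublin -> Madrid. Quinn is in Madrid.
After move 8: Madrid -> Berlin. Quinn is in Berlin.

Answer: Berlin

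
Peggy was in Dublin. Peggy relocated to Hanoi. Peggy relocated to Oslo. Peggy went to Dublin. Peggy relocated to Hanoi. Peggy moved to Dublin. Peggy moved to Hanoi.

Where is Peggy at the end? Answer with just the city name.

Tracking Peggy's location:
Start: Peggy is in Dublin.
After move 1: Dublin -> Hanoi. Peggy is in Hanoi.
After move 2: Hanoi -> Oslo. Peggy is in Oslo.
After move 3: Oslo -> Dublin. Peggy is in Dublin.
After move 4: Dublin -> Hanoi. Peggy is in Hanoi.
After move 5: Hanoi -> Dublin. Peggy is in Dublin.
After move 6: Dublin -> Hanoi. Peggy is in Hanoi.

Answer: Hanoi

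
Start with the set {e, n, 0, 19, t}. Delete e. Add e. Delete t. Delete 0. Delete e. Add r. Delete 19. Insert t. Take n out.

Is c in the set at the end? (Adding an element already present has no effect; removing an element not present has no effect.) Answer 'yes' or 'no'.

Tracking the set through each operation:
Start: {0, 19, e, n, t}
Event 1 (remove e): removed. Set: {0, 19, n, t}
Event 2 (add e): added. Set: {0, 19, e, n, t}
Event 3 (remove t): removed. Set: {0, 19, e, n}
Event 4 (remove 0): removed. Set: {19, e, n}
Event 5 (remove e): removed. Set: {19, n}
Event 6 (add r): added. Set: {19, n, r}
Event 7 (remove 19): removed. Set: {n, r}
Event 8 (add t): added. Set: {n, r, t}
Event 9 (remove n): removed. Set: {r, t}

Final set: {r, t} (size 2)
c is NOT in the final set.

Answer: no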